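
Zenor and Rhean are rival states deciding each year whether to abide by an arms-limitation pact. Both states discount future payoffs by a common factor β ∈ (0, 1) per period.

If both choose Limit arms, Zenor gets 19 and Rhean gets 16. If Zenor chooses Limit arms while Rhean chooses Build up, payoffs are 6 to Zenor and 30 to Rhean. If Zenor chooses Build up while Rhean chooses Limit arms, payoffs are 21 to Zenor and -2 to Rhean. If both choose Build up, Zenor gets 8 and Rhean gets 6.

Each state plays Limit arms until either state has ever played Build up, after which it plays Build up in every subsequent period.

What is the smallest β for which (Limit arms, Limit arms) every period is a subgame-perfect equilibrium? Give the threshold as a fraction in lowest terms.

For Zenor: deviation gain 21−19 = 2, per-period punishment loss 19−8 = 11. IC gives β ≥ 2/13.
For Rhean: gain 14, loss 10 per period, so β ≥ 14/24 = 7/12.
The tighter constraint is Rhean's, so cooperation needs β ≥ 7/12.

7/12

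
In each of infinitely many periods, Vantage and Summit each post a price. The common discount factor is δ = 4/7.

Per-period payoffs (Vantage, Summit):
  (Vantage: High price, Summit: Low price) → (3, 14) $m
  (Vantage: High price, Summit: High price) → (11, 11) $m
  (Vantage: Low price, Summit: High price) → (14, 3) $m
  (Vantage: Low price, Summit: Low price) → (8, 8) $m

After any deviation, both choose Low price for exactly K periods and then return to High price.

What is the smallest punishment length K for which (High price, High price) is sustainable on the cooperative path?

Need Σ_{k=1}^{K} δ^k ≥ (14−11)/(11−8) = 1.0000 at δ = 4/7.
At K = 2 the sum is 0.8980 < 1.0000; at K = 3 it is 1.0845 ≥ 1.0000.
So the minimum punishment length is K = 3.

3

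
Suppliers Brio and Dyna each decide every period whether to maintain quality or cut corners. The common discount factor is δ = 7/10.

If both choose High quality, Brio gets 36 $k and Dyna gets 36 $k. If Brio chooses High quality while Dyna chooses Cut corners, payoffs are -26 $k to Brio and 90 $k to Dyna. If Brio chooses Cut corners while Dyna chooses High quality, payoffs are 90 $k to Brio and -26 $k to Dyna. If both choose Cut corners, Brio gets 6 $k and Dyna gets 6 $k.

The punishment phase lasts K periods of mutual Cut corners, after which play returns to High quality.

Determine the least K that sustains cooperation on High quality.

5

No profitable deviation requires (36−6)(δ+…+δ^K) ≥ 90−36, i.e. δ+…+δ^K ≥ 9/5 ≈ 1.8000.
With δ = 7/10, the partial sums are K=1: 0.7000, K=2: 1.1900, K=3: 1.5330, K=4: 1.7731, K=5: 1.9412.
K = 5 is the first length at which the sum reaches 1.8000.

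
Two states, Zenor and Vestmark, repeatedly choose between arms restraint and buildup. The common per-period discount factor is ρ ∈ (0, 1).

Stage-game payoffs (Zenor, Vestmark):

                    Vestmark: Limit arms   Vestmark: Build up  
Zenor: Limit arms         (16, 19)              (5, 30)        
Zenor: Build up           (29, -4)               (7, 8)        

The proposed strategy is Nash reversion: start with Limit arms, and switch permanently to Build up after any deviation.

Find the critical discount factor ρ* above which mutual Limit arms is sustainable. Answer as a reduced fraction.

13/22

Zenor: cooperation gives 16 each period; deviation gives 29 once then 7 forever.
  16/(1−ρ) ≥ 29 + 7ρ/(1−ρ) ⇒ ρ ≥ 13/22.
Vestmark: cooperation gives 19 each period; deviation gives 30 once then 8 forever.
  ρ ≥ 11/22 = 1/2.
Both must hold, so the binding constraint is Zenor's: ρ ≥ 13/22.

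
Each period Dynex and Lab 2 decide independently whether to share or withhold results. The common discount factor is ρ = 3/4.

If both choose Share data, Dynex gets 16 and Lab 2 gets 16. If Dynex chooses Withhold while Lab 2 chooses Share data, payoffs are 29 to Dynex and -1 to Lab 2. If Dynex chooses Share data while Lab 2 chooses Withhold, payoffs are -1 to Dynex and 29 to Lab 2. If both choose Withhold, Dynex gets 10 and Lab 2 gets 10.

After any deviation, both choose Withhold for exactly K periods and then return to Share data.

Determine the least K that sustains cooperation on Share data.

5

No profitable deviation requires (16−10)(ρ+…+ρ^K) ≥ 29−16, i.e. ρ+…+ρ^K ≥ 13/6 ≈ 2.1667.
With ρ = 3/4, the partial sums are K=1: 0.7500, K=2: 1.3125, K=3: 1.7344, K=4: 2.0508, K=5: 2.2881.
K = 5 is the first length at which the sum reaches 2.1667.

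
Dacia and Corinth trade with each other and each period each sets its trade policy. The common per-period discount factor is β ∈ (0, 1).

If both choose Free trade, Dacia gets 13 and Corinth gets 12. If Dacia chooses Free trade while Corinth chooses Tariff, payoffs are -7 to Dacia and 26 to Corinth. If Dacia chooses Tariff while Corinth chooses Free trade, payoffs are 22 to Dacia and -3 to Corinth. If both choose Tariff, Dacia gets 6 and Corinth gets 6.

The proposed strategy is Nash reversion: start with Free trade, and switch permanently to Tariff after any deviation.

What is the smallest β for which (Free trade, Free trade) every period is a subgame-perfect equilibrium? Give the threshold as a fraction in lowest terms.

7/10

For Dacia: deviation gain 22−13 = 9, per-period punishment loss 13−6 = 7. IC gives β ≥ 9/16.
For Corinth: gain 14, loss 6 per period, so β ≥ 14/20 = 7/10.
The tighter constraint is Corinth's, so cooperation needs β ≥ 7/10.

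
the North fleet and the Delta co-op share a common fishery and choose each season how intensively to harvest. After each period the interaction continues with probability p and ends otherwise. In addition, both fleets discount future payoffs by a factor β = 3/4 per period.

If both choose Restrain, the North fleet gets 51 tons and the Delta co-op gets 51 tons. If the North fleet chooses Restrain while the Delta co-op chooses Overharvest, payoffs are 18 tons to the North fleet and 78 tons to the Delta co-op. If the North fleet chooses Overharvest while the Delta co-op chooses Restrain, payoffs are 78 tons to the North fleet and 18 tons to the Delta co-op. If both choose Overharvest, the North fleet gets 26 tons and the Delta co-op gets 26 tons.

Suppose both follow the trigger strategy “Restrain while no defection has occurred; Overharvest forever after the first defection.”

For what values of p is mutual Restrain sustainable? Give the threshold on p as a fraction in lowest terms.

9/13

With continuation probability p and discount β, the effective per-period discount factor is βp.
Grim-trigger IC: βp ≥ (78−51)/(78−26) = 27/52.
So p ≥ (27/52)/(3/4) = 9/13.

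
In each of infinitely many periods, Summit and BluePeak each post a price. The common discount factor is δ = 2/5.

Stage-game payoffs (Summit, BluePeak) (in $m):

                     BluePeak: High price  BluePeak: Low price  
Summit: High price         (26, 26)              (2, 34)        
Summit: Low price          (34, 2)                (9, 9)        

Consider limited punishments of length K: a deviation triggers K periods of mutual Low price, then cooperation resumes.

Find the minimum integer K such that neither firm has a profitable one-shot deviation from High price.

2

Need Σ_{k=1}^{K} δ^k ≥ (34−26)/(26−9) = 0.4706 at δ = 2/5.
At K = 1 the sum is 0.4000 < 0.4706; at K = 2 it is 0.5600 ≥ 0.4706.
So the minimum punishment length is K = 2.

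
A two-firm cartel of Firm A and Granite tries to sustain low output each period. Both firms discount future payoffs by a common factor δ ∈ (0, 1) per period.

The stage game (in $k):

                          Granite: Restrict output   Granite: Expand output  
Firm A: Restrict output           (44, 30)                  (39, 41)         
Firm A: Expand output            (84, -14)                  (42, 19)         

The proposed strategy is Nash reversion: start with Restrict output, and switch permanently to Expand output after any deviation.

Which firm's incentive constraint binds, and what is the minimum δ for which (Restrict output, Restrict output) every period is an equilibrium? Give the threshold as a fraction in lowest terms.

Firm A's threshold: (84−44)/(84−42) = 20/21.
Granite's threshold: (41−30)/(41−19) = 1/2.
20/21 > 1/2, so Firm A binds and δ* = 20/21.

Firm A; δ ≥ 20/21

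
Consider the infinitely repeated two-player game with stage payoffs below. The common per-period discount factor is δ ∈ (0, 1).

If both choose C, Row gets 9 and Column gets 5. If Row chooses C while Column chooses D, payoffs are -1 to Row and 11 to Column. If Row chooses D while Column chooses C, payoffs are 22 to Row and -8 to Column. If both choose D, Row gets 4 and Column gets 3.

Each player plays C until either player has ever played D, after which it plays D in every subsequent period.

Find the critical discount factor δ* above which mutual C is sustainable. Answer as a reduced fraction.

3/4

Row: cooperation gives 9 each period; deviation gives 22 once then 4 forever.
  9/(1−δ) ≥ 22 + 4δ/(1−δ) ⇒ δ ≥ 13/18.
Column: cooperation gives 5 each period; deviation gives 11 once then 3 forever.
  δ ≥ 6/8 = 3/4.
Both must hold, so the binding constraint is Column's: δ ≥ 3/4.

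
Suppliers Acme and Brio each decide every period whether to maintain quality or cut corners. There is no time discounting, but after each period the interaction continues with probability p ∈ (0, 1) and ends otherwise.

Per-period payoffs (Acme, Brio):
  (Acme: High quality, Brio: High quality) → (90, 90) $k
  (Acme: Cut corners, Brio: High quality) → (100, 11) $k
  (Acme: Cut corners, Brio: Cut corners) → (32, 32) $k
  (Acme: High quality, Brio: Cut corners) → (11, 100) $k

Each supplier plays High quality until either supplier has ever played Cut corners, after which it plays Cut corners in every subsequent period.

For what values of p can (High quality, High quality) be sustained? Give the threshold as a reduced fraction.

5/34

Expected cooperation value is 90 + p·90 + p²·90 + … = 90/(1−p); deviation gives 100 + p·32/(1−p).
90 ≥ 100(1−p) + 32p ⇒ 68p ≥ 10 ⇒ p ≥ 10/68 = 5/34.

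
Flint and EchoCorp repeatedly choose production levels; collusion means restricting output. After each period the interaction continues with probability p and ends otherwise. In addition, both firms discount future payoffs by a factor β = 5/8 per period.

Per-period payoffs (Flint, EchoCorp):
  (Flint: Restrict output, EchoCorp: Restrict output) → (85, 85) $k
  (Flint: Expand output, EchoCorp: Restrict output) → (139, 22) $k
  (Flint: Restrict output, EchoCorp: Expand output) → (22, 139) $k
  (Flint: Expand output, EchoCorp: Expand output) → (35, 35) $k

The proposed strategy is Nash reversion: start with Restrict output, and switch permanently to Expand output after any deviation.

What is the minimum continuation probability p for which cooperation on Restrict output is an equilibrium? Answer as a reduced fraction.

With continuation probability p and discount β, the effective per-period discount factor is βp.
Grim-trigger IC: βp ≥ (139−85)/(139−35) = 27/52.
So p ≥ (27/52)/(5/8) = 54/65.

54/65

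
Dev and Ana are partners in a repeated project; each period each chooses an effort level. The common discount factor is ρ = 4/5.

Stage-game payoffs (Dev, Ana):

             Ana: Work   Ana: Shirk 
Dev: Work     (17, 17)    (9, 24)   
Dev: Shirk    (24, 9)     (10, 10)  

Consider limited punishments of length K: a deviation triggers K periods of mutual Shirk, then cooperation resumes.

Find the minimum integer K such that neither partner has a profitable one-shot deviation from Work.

Need Σ_{k=1}^{K} ρ^k ≥ (24−17)/(17−10) = 1.0000 at ρ = 4/5.
At K = 1 the sum is 0.8000 < 1.0000; at K = 2 it is 1.4400 ≥ 1.0000.
So the minimum punishment length is K = 2.

2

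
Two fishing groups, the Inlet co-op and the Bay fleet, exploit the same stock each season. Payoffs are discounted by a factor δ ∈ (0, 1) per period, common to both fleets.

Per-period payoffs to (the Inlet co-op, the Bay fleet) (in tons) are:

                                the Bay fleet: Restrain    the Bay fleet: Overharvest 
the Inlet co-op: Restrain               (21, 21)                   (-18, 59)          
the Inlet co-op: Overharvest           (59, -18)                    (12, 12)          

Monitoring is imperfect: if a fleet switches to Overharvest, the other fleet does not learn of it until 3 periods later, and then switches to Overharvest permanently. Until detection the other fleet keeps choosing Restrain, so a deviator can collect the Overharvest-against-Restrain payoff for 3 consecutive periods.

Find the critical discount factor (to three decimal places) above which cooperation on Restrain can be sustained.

A deviator earns 59 for 3 periods, then 12 forever; cooperating earns 21 forever. Multiplying the IC by (1−δ):
21 ≥ 59(1−δ^3) + 12δ^3, so 47·δ^3 ≥ 38 and δ^3 ≥ 38/47.
δ ≥ (38/47)^(1/3) ≈ 0.932.

0.932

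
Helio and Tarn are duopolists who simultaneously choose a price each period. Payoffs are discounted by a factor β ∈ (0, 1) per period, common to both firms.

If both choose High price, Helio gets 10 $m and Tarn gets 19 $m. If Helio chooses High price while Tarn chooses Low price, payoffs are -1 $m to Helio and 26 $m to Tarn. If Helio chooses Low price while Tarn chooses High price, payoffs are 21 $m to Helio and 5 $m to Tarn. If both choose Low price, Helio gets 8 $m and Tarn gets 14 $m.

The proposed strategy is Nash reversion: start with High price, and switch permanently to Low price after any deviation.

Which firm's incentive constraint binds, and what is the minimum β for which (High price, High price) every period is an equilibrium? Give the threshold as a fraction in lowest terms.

Helio; β ≥ 11/13

Helio: cooperation gives 10 each period; deviation gives 21 once then 8 forever.
  10/(1−β) ≥ 21 + 8β/(1−β) ⇒ β ≥ 11/13.
Tarn: cooperation gives 19 each period; deviation gives 26 once then 14 forever.
  β ≥ 7/12.
Both must hold, so the binding constraint is Helio's: β ≥ 11/13.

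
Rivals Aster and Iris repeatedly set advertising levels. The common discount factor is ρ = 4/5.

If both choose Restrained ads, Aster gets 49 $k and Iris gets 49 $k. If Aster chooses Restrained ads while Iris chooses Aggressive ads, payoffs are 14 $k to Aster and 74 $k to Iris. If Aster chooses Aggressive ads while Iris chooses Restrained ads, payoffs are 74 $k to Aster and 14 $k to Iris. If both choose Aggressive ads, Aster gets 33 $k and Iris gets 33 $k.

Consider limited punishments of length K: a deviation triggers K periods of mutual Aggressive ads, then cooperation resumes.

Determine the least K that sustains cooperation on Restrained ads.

Need Σ_{k=1}^{K} ρ^k ≥ (74−49)/(49−33) = 1.5625 at ρ = 4/5.
At K = 2 the sum is 1.4400 < 1.5625; at K = 3 it is 1.9520 ≥ 1.5625.
So the minimum punishment length is K = 3.

3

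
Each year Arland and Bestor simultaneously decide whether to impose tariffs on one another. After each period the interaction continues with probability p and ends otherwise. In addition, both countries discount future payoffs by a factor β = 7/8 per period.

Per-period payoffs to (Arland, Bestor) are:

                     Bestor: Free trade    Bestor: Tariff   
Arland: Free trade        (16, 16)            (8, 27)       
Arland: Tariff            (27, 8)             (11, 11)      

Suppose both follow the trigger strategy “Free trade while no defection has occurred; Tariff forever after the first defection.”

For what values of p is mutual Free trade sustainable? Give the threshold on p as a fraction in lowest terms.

Expected continuation weight on next period's payoff is β·p = 7/8·p, which plays the role of the discount factor.
Cooperation requires 7/8·p ≥ (27−16)/(27−11) = 11/16, hence p ≥ 11/14.

11/14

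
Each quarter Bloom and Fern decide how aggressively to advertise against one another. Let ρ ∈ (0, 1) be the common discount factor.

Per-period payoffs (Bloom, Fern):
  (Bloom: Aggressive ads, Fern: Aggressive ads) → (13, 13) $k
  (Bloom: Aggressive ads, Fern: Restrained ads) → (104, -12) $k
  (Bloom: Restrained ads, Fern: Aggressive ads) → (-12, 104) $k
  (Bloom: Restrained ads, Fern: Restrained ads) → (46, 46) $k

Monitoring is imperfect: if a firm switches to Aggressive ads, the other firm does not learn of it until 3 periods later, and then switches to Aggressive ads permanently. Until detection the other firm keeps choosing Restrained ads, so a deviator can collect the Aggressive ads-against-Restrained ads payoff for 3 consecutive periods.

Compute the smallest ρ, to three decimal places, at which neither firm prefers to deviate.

0.861

The best deviation is to choose Aggressive ads for all 3 undetected periods, earning 104 each, then 13 forever once detected.
Deviation value: 104(1−ρ^3)/(1−ρ) + 13ρ^3/(1−ρ); cooperation value: 46/(1−ρ).
IC: 46 ≥ 104(1−ρ^3) + 13ρ^3 = 104 − 91ρ^3.
So ρ^3 ≥ 58/91, giving ρ ≥ (58/91)^(1/3) ≈ 0.861.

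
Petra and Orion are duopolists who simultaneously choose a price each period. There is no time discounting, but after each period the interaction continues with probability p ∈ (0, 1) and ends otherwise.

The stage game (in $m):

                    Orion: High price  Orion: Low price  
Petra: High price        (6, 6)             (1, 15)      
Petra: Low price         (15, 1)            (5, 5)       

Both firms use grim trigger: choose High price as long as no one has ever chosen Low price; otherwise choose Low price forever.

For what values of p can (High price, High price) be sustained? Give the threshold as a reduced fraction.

Expected cooperation value is 6 + p·6 + p²·6 + … = 6/(1−p); deviation gives 15 + p·5/(1−p).
6 ≥ 15(1−p) + 5p ⇒ 10p ≥ 9 ⇒ p ≥ 9/10.

9/10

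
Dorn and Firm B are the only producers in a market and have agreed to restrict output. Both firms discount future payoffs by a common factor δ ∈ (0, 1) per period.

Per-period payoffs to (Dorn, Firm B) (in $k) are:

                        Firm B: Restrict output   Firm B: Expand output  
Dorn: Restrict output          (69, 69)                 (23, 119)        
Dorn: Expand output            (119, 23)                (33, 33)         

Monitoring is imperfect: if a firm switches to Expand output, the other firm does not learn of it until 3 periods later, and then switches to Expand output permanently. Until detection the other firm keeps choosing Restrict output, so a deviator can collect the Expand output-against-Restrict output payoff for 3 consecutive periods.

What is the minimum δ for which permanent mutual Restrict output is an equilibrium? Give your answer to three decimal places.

0.835

The best deviation is to choose Expand output for all 3 undetected periods, earning 119 each, then 33 forever once detected.
Deviation value: 119(1−δ^3)/(1−δ) + 33δ^3/(1−δ); cooperation value: 69/(1−δ).
IC: 69 ≥ 119(1−δ^3) + 33δ^3 = 119 − 86δ^3.
So δ^3 ≥ 50/86 = 25/43, giving δ ≥ (25/43)^(1/3) ≈ 0.835.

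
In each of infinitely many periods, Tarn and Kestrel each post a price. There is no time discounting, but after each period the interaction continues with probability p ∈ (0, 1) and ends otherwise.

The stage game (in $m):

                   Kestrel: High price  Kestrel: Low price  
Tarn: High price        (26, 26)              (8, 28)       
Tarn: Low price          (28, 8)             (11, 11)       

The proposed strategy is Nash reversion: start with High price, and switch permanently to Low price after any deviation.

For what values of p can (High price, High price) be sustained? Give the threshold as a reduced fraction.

Expected cooperation value is 26 + p·26 + p²·26 + … = 26/(1−p); deviation gives 28 + p·11/(1−p).
26 ≥ 28(1−p) + 11p ⇒ 17p ≥ 2 ⇒ p ≥ 2/17.

2/17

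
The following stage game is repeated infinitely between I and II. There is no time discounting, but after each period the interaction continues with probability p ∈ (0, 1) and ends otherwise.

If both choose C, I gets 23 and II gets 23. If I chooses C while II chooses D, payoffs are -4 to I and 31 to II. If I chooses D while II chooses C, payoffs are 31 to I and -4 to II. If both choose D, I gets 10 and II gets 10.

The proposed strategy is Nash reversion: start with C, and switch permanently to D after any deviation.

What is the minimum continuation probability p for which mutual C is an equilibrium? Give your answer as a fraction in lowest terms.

Expected cooperation value is 23 + p·23 + p²·23 + … = 23/(1−p); deviation gives 31 + p·10/(1−p).
23 ≥ 31(1−p) + 10p ⇒ 21p ≥ 8 ⇒ p ≥ 8/21.

8/21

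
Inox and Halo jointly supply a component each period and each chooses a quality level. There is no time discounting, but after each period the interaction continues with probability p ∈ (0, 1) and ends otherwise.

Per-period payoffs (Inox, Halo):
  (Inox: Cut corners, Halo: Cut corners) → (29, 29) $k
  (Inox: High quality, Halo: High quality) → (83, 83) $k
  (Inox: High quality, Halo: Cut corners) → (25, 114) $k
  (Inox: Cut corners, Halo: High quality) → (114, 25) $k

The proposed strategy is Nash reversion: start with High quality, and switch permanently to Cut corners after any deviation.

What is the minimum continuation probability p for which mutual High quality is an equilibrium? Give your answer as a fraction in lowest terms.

Expected cooperation value is 83 + p·83 + p²·83 + … = 83/(1−p); deviation gives 114 + p·29/(1−p).
83 ≥ 114(1−p) + 29p ⇒ 85p ≥ 31 ⇒ p ≥ 31/85.

31/85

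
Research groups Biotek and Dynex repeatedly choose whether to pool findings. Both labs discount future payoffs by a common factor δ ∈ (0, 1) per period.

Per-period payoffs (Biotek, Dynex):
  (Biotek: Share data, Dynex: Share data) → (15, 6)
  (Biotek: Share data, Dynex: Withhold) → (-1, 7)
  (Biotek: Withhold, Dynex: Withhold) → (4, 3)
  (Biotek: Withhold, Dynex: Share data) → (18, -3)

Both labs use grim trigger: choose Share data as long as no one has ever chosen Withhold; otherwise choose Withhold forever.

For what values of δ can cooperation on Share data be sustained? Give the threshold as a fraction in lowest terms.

Biotek's threshold: (18−15)/(18−4) = 3/14.
Dynex's threshold: (7−6)/(7−3) = 1/4.
3/14 < 1/4, so Dynex binds and δ* = 1/4.

1/4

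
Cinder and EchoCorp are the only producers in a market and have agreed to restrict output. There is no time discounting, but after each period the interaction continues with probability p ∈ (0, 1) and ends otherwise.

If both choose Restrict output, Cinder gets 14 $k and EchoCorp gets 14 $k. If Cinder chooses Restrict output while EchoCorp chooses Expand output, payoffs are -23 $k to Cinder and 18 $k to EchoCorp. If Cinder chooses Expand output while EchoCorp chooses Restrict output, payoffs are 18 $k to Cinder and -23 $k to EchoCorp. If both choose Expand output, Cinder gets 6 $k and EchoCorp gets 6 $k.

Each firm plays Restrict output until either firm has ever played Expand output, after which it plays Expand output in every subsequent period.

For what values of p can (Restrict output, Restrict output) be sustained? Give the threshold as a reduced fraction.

With no time discounting, the continuation probability p plays the role of the discount factor.
Grim-trigger IC: 14/(1−p) ≥ 18 + 6p/(1−p) ⇒ p ≥ (18−14)/(18−6) = 1/3.

1/3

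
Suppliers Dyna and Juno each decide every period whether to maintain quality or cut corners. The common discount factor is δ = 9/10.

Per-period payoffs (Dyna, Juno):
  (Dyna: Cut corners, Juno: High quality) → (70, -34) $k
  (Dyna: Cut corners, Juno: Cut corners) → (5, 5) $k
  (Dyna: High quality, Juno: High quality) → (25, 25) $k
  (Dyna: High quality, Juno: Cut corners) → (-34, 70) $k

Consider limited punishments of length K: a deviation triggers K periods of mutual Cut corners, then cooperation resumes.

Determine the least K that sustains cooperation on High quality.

3

Need Σ_{k=1}^{K} δ^k ≥ (70−25)/(25−5) = 2.2500 at δ = 9/10.
At K = 2 the sum is 1.7100 < 2.2500; at K = 3 it is 2.4390 ≥ 2.2500.
So the minimum punishment length is K = 3.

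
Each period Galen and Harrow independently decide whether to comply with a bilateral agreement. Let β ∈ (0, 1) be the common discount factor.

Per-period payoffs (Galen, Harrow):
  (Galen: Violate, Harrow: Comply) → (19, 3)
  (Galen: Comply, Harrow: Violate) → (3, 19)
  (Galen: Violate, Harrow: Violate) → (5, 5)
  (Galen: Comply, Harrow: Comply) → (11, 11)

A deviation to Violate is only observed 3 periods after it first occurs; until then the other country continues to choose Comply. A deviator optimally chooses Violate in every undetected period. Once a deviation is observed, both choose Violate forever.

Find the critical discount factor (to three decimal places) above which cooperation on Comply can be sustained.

0.830

The best deviation is to choose Violate for all 3 undetected periods, earning 19 each, then 5 forever once detected.
Deviation value: 19(1−β^3)/(1−β) + 5β^3/(1−β); cooperation value: 11/(1−β).
IC: 11 ≥ 19(1−β^3) + 5β^3 = 19 − 14β^3.
So β^3 ≥ 8/14 = 4/7, giving β ≥ (4/7)^(1/3) ≈ 0.830.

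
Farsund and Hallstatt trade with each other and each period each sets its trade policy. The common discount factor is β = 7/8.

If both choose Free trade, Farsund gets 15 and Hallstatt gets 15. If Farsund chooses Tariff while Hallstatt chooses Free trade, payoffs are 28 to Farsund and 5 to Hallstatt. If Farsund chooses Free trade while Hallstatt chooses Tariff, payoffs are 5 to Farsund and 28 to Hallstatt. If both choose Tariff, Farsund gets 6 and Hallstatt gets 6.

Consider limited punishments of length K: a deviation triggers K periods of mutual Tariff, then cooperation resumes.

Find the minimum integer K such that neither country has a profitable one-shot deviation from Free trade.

IC: β(1−β^K)/(1−β) ≥ (28−15)/(15−6) = 13/9.
With β = 7/8: need 1 − β^K ≥ 13/9·(1−7/8)/(7/8), i.e. β^K ≤ 0.7937.
Since (7/8)^1 = 0.8750 and (7/8)^2 = 0.7656, the smallest such K is 2.

2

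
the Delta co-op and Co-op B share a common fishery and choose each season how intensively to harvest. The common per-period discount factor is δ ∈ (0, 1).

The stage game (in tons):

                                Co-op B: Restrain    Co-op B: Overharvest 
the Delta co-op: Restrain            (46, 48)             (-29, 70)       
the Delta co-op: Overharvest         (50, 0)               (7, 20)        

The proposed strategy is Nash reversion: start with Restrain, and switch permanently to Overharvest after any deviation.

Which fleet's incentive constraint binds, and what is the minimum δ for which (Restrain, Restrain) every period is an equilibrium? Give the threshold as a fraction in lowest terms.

Co-op B; δ ≥ 11/25

the Delta co-op's threshold: (50−46)/(50−7) = 4/43.
Co-op B's threshold: (70−48)/(70−20) = 11/25.
4/43 < 11/25, so Co-op B binds and δ* = 11/25.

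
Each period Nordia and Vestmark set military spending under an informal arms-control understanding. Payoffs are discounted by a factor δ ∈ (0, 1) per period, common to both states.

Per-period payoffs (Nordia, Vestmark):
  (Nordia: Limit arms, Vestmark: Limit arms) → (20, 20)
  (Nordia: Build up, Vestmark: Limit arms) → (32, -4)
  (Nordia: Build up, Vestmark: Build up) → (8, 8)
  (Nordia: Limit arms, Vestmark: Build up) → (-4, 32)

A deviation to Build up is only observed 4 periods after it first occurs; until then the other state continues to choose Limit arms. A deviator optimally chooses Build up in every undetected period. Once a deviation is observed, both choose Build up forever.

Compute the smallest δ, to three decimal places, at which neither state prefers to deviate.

A deviator earns 32 for 4 periods, then 8 forever; cooperating earns 20 forever. Multiplying the IC by (1−δ):
20 ≥ 32(1−δ^4) + 8δ^4, so 24·δ^4 ≥ 12 and δ^4 ≥ 1/2.
δ ≥ (1/2)^(1/4) ≈ 0.841.

0.841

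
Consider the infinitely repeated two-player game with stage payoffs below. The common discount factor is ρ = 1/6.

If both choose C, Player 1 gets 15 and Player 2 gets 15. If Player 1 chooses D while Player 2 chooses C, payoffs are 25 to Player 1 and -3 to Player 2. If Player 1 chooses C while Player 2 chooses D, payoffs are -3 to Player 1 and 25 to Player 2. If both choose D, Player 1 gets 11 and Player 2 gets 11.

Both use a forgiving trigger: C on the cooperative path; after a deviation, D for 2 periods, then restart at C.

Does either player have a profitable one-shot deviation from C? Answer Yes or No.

IC: ρ+…+ρ^2 ≥ (25−15)/(15−11) = 5/2.
At ρ = 1/6: partial sum = 0.1944 < 2.5000. Cooperation not sustainable.

Yes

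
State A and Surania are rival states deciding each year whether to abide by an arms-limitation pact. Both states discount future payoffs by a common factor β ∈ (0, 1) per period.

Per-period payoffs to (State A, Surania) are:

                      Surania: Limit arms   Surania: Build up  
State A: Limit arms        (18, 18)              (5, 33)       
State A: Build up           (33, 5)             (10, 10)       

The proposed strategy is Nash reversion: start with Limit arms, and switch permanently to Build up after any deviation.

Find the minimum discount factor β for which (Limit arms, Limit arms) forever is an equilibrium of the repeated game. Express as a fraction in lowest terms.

15/23

One-period gain from deviating is 33 − 18 = 15. The loss is 18 − 10 = 8 in every subsequent period, with present value 8·β/(1−β).
Deviation is unprofitable when 8·β/(1−β) ≥ 15, i.e. β/(1−β) ≥ 15/8.
Equivalently β ≥ 15/(15+8) = 15/23.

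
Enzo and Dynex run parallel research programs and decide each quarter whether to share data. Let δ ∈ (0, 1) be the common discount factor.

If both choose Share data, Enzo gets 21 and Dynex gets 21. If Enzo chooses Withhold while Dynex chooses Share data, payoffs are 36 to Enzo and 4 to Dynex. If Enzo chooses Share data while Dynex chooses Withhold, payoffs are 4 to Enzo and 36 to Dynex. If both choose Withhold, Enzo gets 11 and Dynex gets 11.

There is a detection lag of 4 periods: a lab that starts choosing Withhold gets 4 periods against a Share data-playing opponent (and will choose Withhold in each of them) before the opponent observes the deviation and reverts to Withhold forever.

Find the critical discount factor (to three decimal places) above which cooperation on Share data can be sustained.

The best deviation is to choose Withhold for all 4 undetected periods, earning 36 each, then 11 forever once detected.
Deviation value: 36(1−δ^4)/(1−δ) + 11δ^4/(1−δ); cooperation value: 21/(1−δ).
IC: 21 ≥ 36(1−δ^4) + 11δ^4 = 36 − 25δ^4.
So δ^4 ≥ 15/25 = 3/5, giving δ ≥ (3/5)^(1/4) ≈ 0.880.

0.880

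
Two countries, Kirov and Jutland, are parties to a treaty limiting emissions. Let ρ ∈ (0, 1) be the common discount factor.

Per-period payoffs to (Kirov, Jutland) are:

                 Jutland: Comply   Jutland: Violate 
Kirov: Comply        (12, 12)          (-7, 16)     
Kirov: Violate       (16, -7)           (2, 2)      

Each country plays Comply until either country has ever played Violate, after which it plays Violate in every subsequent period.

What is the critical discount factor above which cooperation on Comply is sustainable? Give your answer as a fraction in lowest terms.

One-period gain from deviating is 16 − 12 = 4. The loss is 12 − 2 = 10 in every subsequent period, with present value 10·ρ/(1−ρ).
Deviation is unprofitable when 10·ρ/(1−ρ) ≥ 4, i.e. ρ/(1−ρ) ≥ 2/5.
Equivalently ρ ≥ 4/(4+10) = 2/7.

2/7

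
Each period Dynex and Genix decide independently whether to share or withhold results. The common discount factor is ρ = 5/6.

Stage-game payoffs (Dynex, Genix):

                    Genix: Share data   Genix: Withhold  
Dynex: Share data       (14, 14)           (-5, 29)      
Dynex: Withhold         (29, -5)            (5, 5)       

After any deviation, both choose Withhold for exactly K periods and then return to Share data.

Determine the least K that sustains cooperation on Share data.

Need Σ_{k=1}^{K} ρ^k ≥ (29−14)/(14−5) = 1.6667 at ρ = 5/6.
At K = 2 the sum is 1.5278 < 1.6667; at K = 3 it is 2.1065 ≥ 1.6667.
So the minimum punishment length is K = 3.

3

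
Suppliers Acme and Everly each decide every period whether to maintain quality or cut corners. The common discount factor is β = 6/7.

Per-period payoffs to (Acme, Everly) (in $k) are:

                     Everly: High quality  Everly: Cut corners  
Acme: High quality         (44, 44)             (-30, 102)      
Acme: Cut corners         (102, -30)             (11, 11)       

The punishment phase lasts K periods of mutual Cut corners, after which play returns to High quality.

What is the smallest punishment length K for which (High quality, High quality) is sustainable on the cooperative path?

IC: β(1−β^K)/(1−β) ≥ (102−44)/(44−11) = 58/33.
With β = 6/7: need 1 − β^K ≥ 58/33·(1−6/7)/(6/7), i.e. β^K ≤ 0.7071.
Since (6/7)^2 = 0.7347 and (6/7)^3 = 0.6297, the smallest such K is 3.

3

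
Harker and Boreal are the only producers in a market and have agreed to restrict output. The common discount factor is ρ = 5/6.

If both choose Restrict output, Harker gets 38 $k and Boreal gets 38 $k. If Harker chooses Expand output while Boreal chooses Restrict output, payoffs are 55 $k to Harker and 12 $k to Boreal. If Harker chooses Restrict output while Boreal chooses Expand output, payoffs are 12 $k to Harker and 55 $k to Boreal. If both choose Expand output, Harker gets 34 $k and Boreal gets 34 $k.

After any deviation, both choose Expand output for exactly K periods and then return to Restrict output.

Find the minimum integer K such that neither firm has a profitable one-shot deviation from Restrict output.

11

IC: ρ(1−ρ^K)/(1−ρ) ≥ (55−38)/(38−34) = 17/4.
With ρ = 5/6: need 1 − ρ^K ≥ 17/4·(1−5/6)/(5/6), i.e. ρ^K ≤ 0.1500.
Since (5/6)^10 = 0.1615 and (5/6)^11 = 0.1346, the smallest such K is 11.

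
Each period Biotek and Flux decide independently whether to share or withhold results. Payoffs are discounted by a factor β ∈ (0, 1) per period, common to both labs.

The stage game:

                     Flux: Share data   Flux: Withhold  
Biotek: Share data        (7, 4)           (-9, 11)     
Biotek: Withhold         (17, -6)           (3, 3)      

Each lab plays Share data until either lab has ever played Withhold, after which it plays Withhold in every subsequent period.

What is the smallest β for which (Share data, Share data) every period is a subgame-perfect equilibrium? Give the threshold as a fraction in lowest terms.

For Biotek: deviation gain 17−7 = 10, per-period punishment loss 7−3 = 4. IC gives β ≥ 10/14 = 5/7.
For Flux: gain 7, loss 1 per period, so β ≥ 7/8.
The tighter constraint is Flux's, so cooperation needs β ≥ 7/8.

7/8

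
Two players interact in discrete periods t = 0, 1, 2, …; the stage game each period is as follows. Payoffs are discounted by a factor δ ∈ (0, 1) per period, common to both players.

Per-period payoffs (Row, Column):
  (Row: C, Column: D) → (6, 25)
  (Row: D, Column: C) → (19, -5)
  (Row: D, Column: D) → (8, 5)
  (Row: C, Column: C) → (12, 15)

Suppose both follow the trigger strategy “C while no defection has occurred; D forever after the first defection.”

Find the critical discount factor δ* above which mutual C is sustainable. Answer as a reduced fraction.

For Row: deviation gain 19−12 = 7, per-period punishment loss 12−8 = 4. IC gives δ ≥ 7/11.
For Column: gain 10, loss 10 per period, so δ ≥ 10/20 = 1/2.
The tighter constraint is Row's, so cooperation needs δ ≥ 7/11.

7/11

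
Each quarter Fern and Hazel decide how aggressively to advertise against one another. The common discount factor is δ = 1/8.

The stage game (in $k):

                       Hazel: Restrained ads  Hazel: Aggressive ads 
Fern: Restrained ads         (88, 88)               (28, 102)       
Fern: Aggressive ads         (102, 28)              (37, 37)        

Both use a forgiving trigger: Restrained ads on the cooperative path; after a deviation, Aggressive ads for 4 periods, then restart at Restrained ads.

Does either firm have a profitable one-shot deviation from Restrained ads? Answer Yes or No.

Yes

IC: δ+…+δ^4 ≥ (102−88)/(88−37) = 14/51.
At δ = 1/8: partial sum = 0.1428 < 0.2745. Cooperation not sustainable.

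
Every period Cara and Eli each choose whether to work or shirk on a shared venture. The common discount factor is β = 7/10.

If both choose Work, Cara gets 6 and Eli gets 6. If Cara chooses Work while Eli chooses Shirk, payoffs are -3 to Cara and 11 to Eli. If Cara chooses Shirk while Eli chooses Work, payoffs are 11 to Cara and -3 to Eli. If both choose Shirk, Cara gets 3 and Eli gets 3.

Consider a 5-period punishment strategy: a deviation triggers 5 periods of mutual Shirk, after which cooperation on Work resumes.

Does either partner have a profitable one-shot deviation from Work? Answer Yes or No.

No

A one-shot deviation gives 11 now, then 3 for 5 periods, then back to 6.
Gain from deviating: (11−6) today; loss: (6−3) in each of the next 5 periods.
No-deviation condition: (6−3)(β+…+β^5) ≥ 11−6, i.e. β+…+β^5 ≥ 5/3.
At β = 7/10: β+…+β^5 = 1.9412 ≥ 1.6667.
So cooperation is sustainable.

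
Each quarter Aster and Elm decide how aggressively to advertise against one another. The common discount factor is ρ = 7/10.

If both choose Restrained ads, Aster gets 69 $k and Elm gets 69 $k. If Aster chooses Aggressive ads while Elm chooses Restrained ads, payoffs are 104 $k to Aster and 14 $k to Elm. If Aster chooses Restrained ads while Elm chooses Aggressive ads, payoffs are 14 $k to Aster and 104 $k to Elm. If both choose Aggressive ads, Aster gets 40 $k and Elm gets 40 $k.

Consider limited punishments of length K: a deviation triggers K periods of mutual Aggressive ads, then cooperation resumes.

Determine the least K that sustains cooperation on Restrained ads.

3

Need Σ_{k=1}^{K} ρ^k ≥ (104−69)/(69−40) = 1.2069 at ρ = 7/10.
At K = 2 the sum is 1.1900 < 1.2069; at K = 3 it is 1.5330 ≥ 1.2069.
So the minimum punishment length is K = 3.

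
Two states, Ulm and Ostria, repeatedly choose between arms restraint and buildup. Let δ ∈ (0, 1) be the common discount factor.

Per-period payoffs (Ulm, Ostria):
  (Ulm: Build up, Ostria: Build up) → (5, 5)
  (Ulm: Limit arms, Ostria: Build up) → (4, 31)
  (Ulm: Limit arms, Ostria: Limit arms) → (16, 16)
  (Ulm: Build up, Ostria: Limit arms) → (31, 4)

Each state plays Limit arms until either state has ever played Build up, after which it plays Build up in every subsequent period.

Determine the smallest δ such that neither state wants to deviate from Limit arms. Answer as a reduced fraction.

One-period gain from deviating is 31 − 16 = 15. The loss is 16 − 5 = 11 in every subsequent period, with present value 11·δ/(1−δ).
Deviation is unprofitable when 11·δ/(1−δ) ≥ 15, i.e. δ/(1−δ) ≥ 15/11.
Equivalently δ ≥ 15/(15+11) = 15/26.

15/26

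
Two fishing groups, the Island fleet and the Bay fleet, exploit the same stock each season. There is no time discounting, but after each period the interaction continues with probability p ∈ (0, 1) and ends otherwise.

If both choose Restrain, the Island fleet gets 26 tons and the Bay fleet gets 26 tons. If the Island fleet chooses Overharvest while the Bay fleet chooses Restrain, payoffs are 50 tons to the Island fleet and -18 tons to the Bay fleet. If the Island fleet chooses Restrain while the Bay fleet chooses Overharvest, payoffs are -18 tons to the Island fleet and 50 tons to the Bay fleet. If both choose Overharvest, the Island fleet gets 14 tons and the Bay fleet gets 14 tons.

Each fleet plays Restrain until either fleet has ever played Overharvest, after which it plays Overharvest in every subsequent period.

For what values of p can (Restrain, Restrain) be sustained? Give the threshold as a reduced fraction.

With no time discounting, the continuation probability p plays the role of the discount factor.
Grim-trigger IC: 26/(1−p) ≥ 50 + 14p/(1−p) ⇒ p ≥ (50−26)/(50−14) = 2/3.

2/3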